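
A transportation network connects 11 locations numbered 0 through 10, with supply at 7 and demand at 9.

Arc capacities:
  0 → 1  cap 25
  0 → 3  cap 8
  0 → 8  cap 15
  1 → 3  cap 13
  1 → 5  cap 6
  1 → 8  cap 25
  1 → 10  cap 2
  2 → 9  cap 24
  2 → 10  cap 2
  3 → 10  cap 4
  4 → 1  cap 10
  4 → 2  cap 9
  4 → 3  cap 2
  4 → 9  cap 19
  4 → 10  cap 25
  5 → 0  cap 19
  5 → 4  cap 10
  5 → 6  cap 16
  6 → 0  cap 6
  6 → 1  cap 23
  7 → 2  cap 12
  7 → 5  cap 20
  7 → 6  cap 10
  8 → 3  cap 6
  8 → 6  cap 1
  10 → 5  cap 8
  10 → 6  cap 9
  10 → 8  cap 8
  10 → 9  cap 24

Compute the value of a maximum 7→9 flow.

Maximum flow value: 28

augment #1: 7→2→9 bottleneck 12, total now 12
augment #2: 7→5→4→9 bottleneck 10, total now 22
augment #3: 7→6→1→10→9 bottleneck 2, total now 24
augment #4: 7→5→0→3→10→9 bottleneck 4, total now 28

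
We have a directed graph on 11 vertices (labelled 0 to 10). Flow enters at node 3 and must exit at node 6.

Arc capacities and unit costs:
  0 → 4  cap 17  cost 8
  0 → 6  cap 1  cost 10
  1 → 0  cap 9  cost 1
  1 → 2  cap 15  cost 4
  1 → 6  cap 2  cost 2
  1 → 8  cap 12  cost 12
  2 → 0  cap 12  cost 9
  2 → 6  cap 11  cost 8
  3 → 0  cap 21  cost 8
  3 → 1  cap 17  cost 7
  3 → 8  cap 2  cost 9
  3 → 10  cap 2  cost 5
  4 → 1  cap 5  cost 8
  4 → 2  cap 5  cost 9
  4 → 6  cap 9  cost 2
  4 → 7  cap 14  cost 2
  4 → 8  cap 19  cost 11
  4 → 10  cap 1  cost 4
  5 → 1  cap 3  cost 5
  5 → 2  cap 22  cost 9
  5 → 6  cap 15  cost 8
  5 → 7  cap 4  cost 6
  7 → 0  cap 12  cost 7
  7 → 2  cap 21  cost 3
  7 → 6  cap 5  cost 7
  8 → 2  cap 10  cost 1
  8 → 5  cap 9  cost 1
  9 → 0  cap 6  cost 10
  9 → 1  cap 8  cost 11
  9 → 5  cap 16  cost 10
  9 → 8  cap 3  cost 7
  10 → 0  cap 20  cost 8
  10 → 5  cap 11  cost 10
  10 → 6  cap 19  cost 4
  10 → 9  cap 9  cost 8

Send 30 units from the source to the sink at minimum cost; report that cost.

shortest-cost path #1: 3→10→6 push 2 @ unit cost 9 (adds 18)
shortest-cost path #2: 3→1→6 push 2 @ unit cost 9 (adds 18)
shortest-cost path #3: 3→0→6 push 1 @ unit cost 18 (adds 18)
shortest-cost path #4: 3→8→2→6 push 2 @ unit cost 18 (adds 36)
shortest-cost path #5: 3→0→4→6 push 9 @ unit cost 18 (adds 162)
shortest-cost path #6: 3→1→2→6 push 9 @ unit cost 19 (adds 171)
shortest-cost path #7: 3→1→2→8→5→6 push 2 @ unit cost 19 (adds 38)
shortest-cost path #8: 3→0→4→10→6 push 1 @ unit cost 24 (adds 24)
shortest-cost path #9: 3→0→4→7→6 push 2 @ unit cost 25 (adds 50)
total cost = 535

Minimum cost for 30 units: 535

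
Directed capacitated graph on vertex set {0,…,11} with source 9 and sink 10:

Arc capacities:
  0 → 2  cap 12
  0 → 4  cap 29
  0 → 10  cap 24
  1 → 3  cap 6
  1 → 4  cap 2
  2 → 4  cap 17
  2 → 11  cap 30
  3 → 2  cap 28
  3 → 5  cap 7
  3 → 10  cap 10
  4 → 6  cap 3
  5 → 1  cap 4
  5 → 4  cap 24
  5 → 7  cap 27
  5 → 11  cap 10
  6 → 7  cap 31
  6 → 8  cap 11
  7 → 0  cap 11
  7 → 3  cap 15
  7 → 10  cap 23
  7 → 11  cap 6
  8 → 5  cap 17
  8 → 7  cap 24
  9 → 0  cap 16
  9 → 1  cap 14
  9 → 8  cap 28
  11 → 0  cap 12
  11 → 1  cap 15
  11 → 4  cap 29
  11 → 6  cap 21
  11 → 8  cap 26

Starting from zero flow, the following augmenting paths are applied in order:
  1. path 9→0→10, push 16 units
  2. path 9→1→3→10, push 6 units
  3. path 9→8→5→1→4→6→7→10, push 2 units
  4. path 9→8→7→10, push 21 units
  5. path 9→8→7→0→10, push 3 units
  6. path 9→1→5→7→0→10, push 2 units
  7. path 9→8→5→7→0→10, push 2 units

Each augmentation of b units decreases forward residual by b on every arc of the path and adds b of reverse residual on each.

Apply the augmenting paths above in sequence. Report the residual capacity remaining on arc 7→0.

Residual capacity of (7,0): 4

after path 1 (9→0→10, push 16): res(7,0)=11
after path 2 (9→1→3→10, push 6): res(7,0)=11
after path 3 (9→8→5→1→4→6→7→10, push 2): res(7,0)=11
after path 4 (9→8→7→10, push 21): res(7,0)=11
after path 5 (9→8→7→0→10, push 3): res(7,0)=8
after path 6 (9→1→5→7→0→10, push 2): res(7,0)=6
after path 7 (9→8→5→7→0→10, push 2): res(7,0)=4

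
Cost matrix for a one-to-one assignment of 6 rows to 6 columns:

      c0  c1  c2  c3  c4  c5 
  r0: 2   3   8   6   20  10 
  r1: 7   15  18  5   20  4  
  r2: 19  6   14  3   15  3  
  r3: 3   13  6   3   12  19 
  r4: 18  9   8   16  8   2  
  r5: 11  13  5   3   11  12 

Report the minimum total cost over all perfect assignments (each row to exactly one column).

Minimum assignment cost: 26

optimal assignment: row0→col1 (cost 3), row1→col5 (cost 4), row2→col3 (cost 3), row3→col0 (cost 3), row4→col4 (cost 8), row5→col2 (cost 5)
total = 3 + 4 + 3 + 3 + 8 + 5 = 26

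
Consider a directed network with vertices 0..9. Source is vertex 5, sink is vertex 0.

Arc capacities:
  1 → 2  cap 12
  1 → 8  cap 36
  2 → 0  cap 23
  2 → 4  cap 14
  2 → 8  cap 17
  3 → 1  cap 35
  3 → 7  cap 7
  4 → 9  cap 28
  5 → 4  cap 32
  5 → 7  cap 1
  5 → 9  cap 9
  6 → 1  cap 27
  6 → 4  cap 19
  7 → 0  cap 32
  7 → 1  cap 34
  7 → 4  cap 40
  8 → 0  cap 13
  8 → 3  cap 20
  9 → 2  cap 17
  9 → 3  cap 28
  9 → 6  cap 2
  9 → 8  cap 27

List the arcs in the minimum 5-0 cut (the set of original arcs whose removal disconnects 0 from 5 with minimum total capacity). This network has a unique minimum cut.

Min-cut arcs: {(4,9), (5,7), (5,9)} (total capacity 38)

augment #1: 5→7→0 push 1
augment #2: 5→9→2→0 push 9
augment #3: 5→4→9→2→0 push 8
augment #4: 5→4→9→8→0 push 13
augment #5: 5→4→9→3→7→0 push 7
max flow = 38; residual-reachable set from 5 gives S-side
cut edges (S→T): {(4,9), (5,7), (5,9)} total cap 38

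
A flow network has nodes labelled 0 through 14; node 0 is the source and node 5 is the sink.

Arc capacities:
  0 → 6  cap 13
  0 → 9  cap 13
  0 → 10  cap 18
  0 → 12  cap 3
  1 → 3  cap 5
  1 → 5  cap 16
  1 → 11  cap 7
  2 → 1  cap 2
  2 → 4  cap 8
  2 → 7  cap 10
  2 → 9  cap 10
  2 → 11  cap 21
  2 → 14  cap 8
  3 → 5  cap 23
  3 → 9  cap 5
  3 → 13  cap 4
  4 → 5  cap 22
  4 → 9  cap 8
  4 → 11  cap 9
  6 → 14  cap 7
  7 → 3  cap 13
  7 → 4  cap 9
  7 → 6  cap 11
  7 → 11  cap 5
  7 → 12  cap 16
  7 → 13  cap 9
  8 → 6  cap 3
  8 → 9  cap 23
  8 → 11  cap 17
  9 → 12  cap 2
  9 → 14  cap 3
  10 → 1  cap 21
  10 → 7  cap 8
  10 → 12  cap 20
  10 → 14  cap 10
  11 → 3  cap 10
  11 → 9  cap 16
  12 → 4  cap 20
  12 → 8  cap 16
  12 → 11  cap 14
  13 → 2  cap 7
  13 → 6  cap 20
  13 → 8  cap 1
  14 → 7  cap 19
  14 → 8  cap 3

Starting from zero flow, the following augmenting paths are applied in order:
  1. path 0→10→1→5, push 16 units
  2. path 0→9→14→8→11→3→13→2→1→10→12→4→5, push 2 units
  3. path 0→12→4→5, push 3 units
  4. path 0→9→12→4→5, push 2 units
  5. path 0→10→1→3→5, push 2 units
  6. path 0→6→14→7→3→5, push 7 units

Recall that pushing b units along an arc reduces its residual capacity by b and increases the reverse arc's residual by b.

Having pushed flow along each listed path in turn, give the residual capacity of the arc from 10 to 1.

Residual capacity of (10,1): 5

after path 1 (0→10→1→5, push 16): res(10,1)=5
after path 2 (0→9→14→8→11→3→13→2→1→10→12→4→5, push 2): res(10,1)=7
after path 3 (0→12→4→5, push 3): res(10,1)=7
after path 4 (0→9→12→4→5, push 2): res(10,1)=7
after path 5 (0→10→1→3→5, push 2): res(10,1)=5
after path 6 (0→6→14→7→3→5, push 7): res(10,1)=5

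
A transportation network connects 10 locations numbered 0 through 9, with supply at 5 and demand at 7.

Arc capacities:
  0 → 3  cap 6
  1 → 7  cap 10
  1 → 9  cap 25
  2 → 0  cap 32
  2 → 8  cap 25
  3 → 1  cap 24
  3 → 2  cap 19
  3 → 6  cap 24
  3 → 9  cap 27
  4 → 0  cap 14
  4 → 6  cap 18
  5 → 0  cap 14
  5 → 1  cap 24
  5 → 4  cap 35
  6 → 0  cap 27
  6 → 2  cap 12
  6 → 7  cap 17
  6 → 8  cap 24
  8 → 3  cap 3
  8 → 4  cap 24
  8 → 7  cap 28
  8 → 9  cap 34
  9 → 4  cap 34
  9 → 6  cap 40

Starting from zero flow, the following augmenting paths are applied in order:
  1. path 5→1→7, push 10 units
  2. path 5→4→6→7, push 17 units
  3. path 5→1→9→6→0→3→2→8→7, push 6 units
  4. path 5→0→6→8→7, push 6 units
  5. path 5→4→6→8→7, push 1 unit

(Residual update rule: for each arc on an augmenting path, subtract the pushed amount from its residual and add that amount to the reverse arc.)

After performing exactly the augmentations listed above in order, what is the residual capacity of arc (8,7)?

Residual capacity of (8,7): 15

after path 1 (5→1→7, push 10): res(8,7)=28
after path 2 (5→4→6→7, push 17): res(8,7)=28
after path 3 (5→1→9→6→0→3→2→8→7, push 6): res(8,7)=22
after path 4 (5→0→6→8→7, push 6): res(8,7)=16
after path 5 (5→4→6→8→7, push 1): res(8,7)=15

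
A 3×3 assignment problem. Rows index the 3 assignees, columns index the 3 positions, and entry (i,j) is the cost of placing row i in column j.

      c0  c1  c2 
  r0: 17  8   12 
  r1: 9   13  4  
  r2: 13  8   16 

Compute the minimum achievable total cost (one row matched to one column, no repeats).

optimal assignment: row0→col1 (cost 8), row1→col2 (cost 4), row2→col0 (cost 13)
total = 8 + 4 + 13 = 25

Minimum assignment cost: 25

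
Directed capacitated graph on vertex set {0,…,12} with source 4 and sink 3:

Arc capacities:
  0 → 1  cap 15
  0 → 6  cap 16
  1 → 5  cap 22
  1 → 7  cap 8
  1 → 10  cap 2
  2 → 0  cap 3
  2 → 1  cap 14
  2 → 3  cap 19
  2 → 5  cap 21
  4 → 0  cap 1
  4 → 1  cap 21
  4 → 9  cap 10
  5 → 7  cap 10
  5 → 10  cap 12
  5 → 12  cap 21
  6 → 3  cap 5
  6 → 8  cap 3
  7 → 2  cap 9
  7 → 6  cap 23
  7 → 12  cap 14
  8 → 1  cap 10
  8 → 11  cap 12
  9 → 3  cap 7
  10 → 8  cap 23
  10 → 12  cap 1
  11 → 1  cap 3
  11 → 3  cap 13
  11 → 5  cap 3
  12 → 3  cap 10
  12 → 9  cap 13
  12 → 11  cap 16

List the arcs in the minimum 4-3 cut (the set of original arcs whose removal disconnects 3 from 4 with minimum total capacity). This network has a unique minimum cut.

Min-cut arcs: {(4,0), (4,1), (9,3)} (total capacity 29)

augment #1: 4→9→3 push 7
augment #2: 4→0→6→3 push 1
augment #3: 4→1→5→12→3 push 10
augment #4: 4→1→7→2→3 push 8
augment #5: 4→1→5→7→2→3 push 1
augment #6: 4→1→5→7→6→3 push 2
max flow = 29; residual-reachable set from 4 gives S-side
cut edges (S→T): {(4,0), (4,1), (9,3)} total cap 29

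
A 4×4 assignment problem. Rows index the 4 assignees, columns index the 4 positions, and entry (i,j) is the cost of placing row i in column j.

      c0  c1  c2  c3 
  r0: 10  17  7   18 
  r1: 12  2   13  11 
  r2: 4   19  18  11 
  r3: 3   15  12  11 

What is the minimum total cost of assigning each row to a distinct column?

optimal assignment: row0→col2 (cost 7), row1→col1 (cost 2), row2→col3 (cost 11), row3→col0 (cost 3)
total = 7 + 2 + 11 + 3 = 23

Minimum assignment cost: 23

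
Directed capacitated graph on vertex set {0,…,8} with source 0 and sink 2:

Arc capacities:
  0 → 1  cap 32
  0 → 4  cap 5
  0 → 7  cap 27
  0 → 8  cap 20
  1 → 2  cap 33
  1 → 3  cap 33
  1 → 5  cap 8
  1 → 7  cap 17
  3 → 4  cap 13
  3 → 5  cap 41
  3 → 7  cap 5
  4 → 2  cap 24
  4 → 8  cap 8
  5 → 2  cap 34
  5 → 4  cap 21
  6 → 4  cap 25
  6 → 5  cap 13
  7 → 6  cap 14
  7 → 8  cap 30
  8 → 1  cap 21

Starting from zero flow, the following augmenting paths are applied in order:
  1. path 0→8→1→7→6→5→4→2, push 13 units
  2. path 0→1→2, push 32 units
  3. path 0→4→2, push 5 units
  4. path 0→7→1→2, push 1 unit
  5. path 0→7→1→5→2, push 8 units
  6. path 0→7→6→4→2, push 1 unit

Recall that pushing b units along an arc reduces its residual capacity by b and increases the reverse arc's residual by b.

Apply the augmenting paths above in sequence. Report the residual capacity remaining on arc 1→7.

after path 1 (0→8→1→7→6→5→4→2, push 13): res(1,7)=4
after path 2 (0→1→2, push 32): res(1,7)=4
after path 3 (0→4→2, push 5): res(1,7)=4
after path 4 (0→7→1→2, push 1): res(1,7)=5
after path 5 (0→7→1→5→2, push 8): res(1,7)=13
after path 6 (0→7→6→4→2, push 1): res(1,7)=13

Residual capacity of (1,7): 13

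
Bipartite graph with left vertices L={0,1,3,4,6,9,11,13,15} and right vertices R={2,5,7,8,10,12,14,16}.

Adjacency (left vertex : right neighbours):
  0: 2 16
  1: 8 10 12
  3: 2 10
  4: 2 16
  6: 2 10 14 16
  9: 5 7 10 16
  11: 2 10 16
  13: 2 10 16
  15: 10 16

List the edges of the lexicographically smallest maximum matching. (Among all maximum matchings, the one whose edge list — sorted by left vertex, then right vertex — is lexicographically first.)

|M| = 6 (so the lex-smallest maximum matching has 6 edges)
process left vertices in ascending order; for each, take the smallest-labelled available neighbour that still permits 6 edges overall, or leave it unmatched if none does
lex-smallest matching: {0-2, 1-8, 3-10, 4-16, 6-14, 9-5}

Lex-smallest maximum matching: {(0,2), (1,8), (3,10), (4,16), (6,14), (9,5)}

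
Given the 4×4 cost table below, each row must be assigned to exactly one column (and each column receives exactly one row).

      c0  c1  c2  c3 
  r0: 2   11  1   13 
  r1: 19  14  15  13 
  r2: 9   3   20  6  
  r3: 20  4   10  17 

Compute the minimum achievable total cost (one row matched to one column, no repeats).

one of 2 optimal assignments: row0→col0 (cost 2), row1→col2 (cost 15), row2→col3 (cost 6), row3→col1 (cost 4)
total = 2 + 15 + 6 + 4 = 27

Minimum assignment cost: 27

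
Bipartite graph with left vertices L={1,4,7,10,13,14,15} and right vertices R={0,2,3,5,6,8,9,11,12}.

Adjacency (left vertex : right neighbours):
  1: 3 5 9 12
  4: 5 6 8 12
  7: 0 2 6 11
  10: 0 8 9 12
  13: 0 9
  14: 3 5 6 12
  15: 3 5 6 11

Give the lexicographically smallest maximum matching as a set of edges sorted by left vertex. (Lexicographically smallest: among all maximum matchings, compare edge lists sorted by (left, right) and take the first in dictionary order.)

Lex-smallest maximum matching: {(1,3), (4,5), (7,0), (10,8), (13,9), (14,6), (15,11)}

|M| = 7 (so the lex-smallest maximum matching has 7 edges)
process left vertices in ascending order; for each, take the smallest-labelled available neighbour that still permits 7 edges overall, or leave it unmatched if none does
lex-smallest matching: {1-3, 4-5, 7-0, 10-8, 13-9, 14-6, 15-11}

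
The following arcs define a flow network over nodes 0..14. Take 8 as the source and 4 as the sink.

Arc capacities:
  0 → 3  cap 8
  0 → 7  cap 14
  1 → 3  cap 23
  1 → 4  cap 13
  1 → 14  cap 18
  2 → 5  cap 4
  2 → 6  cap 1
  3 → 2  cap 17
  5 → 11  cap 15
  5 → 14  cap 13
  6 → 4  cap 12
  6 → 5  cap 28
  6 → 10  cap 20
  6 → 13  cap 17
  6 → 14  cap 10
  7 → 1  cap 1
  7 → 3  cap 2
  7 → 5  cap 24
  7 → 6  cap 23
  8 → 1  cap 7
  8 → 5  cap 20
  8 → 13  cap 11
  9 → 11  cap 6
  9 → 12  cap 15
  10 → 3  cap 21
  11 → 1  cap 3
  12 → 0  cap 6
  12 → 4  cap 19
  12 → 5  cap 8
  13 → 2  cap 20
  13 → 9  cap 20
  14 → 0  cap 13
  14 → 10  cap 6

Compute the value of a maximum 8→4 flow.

augment #1: 8→1→4 bottleneck 7, total now 7
augment #2: 8→5→11→1→4 bottleneck 3, total now 10
augment #3: 8→13→2→6→4 bottleneck 1, total now 11
augment #4: 8→13→9→12→4 bottleneck 10, total now 21
augment #5: 8→5→14→0→7→1→4 bottleneck 1, total now 22
augment #6: 8→5→14→0→7→6→4 bottleneck 11, total now 33
augment #7: 8→5→14→0→3→2→13→9→12→4 bottleneck 1, total now 34

Maximum flow value: 34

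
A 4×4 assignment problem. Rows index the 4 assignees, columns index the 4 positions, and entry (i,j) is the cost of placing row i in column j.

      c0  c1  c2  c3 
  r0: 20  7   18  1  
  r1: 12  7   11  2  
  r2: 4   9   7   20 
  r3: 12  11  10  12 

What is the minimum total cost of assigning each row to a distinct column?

Minimum assignment cost: 22

optimal assignment: row0→col3 (cost 1), row1→col1 (cost 7), row2→col0 (cost 4), row3→col2 (cost 10)
total = 1 + 7 + 4 + 10 = 22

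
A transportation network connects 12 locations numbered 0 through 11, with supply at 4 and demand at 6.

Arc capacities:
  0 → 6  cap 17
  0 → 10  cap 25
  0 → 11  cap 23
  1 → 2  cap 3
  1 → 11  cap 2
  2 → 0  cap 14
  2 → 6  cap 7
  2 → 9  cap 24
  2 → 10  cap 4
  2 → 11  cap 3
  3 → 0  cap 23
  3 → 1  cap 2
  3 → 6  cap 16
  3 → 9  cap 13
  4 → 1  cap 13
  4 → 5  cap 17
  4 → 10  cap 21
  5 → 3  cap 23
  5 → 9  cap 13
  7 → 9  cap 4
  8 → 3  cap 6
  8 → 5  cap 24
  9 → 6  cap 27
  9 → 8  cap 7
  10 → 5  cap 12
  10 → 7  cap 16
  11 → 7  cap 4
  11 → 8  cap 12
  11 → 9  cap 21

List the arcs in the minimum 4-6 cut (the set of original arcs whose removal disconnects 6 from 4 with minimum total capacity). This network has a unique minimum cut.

Min-cut arcs: {(1,2), (1,11), (4,5), (7,9), (10,5)} (total capacity 38)

augment #1: 4→1→2→6 push 3
augment #2: 4→5→3→6 push 16
augment #3: 4→5→9→6 push 1
augment #4: 4→1→11→9→6 push 2
augment #5: 4→10→5→9→6 push 12
augment #6: 4→10→7→9→6 push 4
max flow = 38; residual-reachable set from 4 gives S-side
cut edges (S→T): {(1,2), (1,11), (4,5), (7,9), (10,5)} total cap 38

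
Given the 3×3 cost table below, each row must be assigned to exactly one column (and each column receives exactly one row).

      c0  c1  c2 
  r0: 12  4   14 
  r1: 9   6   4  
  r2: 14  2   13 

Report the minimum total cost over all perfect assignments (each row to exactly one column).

Minimum assignment cost: 18

optimal assignment: row0→col0 (cost 12), row1→col2 (cost 4), row2→col1 (cost 2)
total = 12 + 4 + 2 = 18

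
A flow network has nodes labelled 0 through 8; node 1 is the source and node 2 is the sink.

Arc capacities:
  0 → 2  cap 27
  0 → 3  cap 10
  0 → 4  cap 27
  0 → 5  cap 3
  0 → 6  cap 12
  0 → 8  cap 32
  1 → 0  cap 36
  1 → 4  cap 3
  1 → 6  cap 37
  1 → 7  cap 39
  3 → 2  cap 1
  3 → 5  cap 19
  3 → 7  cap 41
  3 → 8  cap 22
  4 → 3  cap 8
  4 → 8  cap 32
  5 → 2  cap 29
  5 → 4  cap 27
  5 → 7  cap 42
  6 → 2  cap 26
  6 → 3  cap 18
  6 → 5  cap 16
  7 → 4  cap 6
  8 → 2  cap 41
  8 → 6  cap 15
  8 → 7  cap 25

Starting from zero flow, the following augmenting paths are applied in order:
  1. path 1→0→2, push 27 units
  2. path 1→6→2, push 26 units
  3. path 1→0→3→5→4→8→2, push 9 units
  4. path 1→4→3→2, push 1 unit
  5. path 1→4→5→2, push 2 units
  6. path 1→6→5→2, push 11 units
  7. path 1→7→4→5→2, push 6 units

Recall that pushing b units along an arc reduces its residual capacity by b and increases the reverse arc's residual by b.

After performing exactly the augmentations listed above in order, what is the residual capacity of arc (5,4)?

after path 1 (1→0→2, push 27): res(5,4)=27
after path 2 (1→6→2, push 26): res(5,4)=27
after path 3 (1→0→3→5→4→8→2, push 9): res(5,4)=18
after path 4 (1→4→3→2, push 1): res(5,4)=18
after path 5 (1→4→5→2, push 2): res(5,4)=20
after path 6 (1→6→5→2, push 11): res(5,4)=20
after path 7 (1→7→4→5→2, push 6): res(5,4)=26

Residual capacity of (5,4): 26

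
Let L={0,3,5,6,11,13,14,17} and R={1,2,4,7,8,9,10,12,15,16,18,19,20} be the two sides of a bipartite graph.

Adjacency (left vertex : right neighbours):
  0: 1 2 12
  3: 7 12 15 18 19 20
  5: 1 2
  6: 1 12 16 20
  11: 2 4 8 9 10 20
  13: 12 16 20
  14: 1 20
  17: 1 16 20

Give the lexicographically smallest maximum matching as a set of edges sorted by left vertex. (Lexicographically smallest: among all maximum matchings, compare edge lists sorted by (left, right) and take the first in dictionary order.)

|M| = 7 (so the lex-smallest maximum matching has 7 edges)
process left vertices in ascending order; for each, take the smallest-labelled available neighbour that still permits 7 edges overall, or leave it unmatched if none does
lex-smallest matching: {0-1, 3-7, 5-2, 6-12, 11-4, 13-16, 14-20}

Lex-smallest maximum matching: {(0,1), (3,7), (5,2), (6,12), (11,4), (13,16), (14,20)}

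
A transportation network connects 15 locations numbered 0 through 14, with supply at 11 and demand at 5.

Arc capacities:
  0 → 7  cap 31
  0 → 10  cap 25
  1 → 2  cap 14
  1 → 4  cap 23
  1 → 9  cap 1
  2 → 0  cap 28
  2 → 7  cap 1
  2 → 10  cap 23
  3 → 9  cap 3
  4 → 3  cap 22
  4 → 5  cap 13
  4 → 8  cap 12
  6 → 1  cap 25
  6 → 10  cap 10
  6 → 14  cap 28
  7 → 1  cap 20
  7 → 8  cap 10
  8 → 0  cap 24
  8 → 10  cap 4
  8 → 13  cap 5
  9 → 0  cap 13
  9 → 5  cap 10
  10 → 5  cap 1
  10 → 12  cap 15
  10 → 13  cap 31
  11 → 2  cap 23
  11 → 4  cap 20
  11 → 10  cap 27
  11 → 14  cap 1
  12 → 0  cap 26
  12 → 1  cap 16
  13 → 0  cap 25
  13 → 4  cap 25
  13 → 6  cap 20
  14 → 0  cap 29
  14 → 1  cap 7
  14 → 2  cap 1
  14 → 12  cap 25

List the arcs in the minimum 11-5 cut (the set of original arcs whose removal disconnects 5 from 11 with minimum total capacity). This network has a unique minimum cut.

augment #1: 11→4→5 push 13
augment #2: 11→10→5 push 1
augment #3: 11→4→3→9→5 push 3
augment #4: 11→14→1→9→5 push 1
max flow = 18; residual-reachable set from 11 gives S-side
cut edges (S→T): {(1,9), (3,9), (4,5), (10,5)} total cap 18

Min-cut arcs: {(1,9), (3,9), (4,5), (10,5)} (total capacity 18)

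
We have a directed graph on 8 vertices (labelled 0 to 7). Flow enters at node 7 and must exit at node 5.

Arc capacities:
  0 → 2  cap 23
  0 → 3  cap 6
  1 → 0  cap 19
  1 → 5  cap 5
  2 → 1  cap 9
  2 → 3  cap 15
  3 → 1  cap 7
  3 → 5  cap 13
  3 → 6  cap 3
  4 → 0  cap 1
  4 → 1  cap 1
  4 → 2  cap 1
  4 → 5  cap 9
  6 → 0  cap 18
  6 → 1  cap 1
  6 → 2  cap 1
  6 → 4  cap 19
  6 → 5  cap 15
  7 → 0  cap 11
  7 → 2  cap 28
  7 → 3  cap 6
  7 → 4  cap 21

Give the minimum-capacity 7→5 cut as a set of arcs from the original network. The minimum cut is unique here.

augment #1: 7→3→5 push 6
augment #2: 7→4→5 push 9
augment #3: 7→0→3→5 push 6
augment #4: 7→2→1→5 push 5
augment #5: 7→2→3→5 push 1
augment #6: 7→2→3→6→5 push 3
max flow = 30; residual-reachable set from 7 gives S-side
cut edges (S→T): {(1,5), (3,5), (3,6), (4,5)} total cap 30

Min-cut arcs: {(1,5), (3,5), (3,6), (4,5)} (total capacity 30)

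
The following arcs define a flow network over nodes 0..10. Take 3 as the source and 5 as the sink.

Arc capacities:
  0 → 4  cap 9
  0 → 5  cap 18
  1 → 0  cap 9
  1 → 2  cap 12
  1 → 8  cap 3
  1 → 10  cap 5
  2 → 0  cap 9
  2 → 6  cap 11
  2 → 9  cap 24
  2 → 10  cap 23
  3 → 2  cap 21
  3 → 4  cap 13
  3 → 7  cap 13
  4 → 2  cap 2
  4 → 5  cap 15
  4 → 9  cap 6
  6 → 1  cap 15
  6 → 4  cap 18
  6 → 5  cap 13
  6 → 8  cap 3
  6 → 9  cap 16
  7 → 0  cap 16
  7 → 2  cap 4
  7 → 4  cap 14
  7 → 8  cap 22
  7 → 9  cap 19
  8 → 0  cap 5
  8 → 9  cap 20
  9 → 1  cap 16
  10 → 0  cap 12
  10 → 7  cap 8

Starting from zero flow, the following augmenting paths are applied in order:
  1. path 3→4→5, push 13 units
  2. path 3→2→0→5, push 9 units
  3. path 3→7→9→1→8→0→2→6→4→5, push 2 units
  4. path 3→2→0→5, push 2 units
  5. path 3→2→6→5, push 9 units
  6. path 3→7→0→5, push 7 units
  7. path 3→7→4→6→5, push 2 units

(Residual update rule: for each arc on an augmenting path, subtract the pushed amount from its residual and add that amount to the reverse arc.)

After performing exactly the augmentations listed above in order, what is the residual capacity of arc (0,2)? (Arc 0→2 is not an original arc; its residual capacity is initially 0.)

Residual capacity of (0,2): 9

after path 1 (3→4→5, push 13): res(0,2)=0
after path 2 (3→2→0→5, push 9): res(0,2)=9
after path 3 (3→7→9→1→8→0→2→6→4→5, push 2): res(0,2)=7
after path 4 (3→2→0→5, push 2): res(0,2)=9
after path 5 (3→2→6→5, push 9): res(0,2)=9
after path 6 (3→7→0→5, push 7): res(0,2)=9
after path 7 (3→7→4→6→5, push 2): res(0,2)=9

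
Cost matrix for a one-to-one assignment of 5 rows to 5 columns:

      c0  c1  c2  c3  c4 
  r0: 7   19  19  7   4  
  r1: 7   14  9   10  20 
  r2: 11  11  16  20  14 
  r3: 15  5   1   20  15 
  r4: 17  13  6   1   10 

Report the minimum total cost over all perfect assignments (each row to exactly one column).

Minimum assignment cost: 24

optimal assignment: row0→col4 (cost 4), row1→col0 (cost 7), row2→col1 (cost 11), row3→col2 (cost 1), row4→col3 (cost 1)
total = 4 + 7 + 11 + 1 + 1 = 24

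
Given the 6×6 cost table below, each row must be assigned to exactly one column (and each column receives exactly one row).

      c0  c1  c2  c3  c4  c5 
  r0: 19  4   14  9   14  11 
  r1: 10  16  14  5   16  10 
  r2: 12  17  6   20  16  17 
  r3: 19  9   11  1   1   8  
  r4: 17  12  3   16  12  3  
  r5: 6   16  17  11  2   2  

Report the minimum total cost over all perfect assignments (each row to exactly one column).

optimal assignment: row0→col1 (cost 4), row1→col3 (cost 5), row2→col2 (cost 6), row3→col4 (cost 1), row4→col5 (cost 3), row5→col0 (cost 6)
total = 4 + 5 + 6 + 1 + 3 + 6 = 25

Minimum assignment cost: 25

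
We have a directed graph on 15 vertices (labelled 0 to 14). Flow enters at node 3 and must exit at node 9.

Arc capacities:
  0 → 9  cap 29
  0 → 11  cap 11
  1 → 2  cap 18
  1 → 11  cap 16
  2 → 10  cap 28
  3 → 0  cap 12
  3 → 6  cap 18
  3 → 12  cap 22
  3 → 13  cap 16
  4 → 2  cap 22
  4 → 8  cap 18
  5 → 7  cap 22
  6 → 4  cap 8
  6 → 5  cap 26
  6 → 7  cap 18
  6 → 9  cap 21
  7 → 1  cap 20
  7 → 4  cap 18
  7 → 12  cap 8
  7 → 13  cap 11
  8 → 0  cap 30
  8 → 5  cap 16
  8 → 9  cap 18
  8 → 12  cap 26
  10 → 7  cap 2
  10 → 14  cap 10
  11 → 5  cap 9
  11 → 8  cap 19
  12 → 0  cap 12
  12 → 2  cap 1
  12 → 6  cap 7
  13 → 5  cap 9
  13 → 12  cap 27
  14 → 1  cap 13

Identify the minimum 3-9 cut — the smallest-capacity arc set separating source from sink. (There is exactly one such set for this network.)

Min-cut arcs: {(3,0), (3,6), (12,0), (12,2), (12,6), (13,5)} (total capacity 59)

augment #1: 3→0→9 push 12
augment #2: 3→6→9 push 18
augment #3: 3→12→0→9 push 12
augment #4: 3→12→6→9 push 3
augment #5: 3→12→6→4→8→9 push 4
augment #6: 3→13→5→7→4→8→9 push 9
augment #7: 3→12→2→10→7→4→8→9 push 1
max flow = 59; residual-reachable set from 3 gives S-side
cut edges (S→T): {(3,0), (3,6), (12,0), (12,2), (12,6), (13,5)} total cap 59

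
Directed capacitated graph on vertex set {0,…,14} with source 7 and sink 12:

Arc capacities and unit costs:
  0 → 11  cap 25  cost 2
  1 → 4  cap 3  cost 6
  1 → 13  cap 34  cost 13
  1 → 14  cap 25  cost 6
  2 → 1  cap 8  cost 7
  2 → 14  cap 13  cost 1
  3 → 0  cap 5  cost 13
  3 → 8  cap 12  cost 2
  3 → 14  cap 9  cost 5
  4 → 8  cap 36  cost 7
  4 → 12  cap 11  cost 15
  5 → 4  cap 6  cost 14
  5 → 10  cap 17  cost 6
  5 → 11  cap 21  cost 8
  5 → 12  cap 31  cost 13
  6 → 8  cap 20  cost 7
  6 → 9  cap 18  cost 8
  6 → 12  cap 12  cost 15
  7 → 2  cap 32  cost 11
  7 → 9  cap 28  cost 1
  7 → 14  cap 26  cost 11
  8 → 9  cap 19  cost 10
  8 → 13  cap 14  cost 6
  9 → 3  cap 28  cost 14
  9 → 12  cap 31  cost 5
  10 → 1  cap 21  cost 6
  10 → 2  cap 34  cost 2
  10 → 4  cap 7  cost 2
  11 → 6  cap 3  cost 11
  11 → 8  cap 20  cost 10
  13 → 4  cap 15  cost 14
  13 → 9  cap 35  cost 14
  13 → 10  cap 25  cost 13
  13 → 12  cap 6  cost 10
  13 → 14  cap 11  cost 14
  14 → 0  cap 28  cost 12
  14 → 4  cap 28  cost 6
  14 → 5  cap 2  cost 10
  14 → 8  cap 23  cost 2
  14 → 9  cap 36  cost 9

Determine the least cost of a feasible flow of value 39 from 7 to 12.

Minimum cost for 39 units: 481

shortest-cost path #1: 7→9→12 push 28 @ unit cost 6 (adds 168)
shortest-cost path #2: 7→14→9→12 push 3 @ unit cost 25 (adds 75)
shortest-cost path #3: 7→14→8→13→12 push 6 @ unit cost 29 (adds 174)
shortest-cost path #4: 7→14→4→12 push 2 @ unit cost 32 (adds 64)
total cost = 481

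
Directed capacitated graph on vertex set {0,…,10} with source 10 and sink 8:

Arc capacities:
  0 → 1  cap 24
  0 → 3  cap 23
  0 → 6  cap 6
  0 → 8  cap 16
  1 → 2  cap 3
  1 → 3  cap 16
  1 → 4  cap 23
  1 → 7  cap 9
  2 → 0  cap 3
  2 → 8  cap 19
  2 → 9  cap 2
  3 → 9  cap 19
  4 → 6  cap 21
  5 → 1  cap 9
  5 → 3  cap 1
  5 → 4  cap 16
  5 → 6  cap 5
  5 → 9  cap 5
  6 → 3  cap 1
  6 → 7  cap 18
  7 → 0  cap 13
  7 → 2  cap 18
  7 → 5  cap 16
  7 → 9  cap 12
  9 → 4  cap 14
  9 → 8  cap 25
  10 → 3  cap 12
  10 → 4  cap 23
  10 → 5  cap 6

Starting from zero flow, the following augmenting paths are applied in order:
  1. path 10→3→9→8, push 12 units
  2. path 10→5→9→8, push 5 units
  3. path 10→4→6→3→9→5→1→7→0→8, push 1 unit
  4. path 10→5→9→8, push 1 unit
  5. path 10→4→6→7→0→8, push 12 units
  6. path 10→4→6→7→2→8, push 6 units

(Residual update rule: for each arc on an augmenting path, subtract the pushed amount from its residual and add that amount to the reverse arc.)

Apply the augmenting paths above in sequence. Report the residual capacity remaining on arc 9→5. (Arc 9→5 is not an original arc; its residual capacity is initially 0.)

Residual capacity of (9,5): 5

after path 1 (10→3→9→8, push 12): res(9,5)=0
after path 2 (10→5→9→8, push 5): res(9,5)=5
after path 3 (10→4→6→3→9→5→1→7→0→8, push 1): res(9,5)=4
after path 4 (10→5→9→8, push 1): res(9,5)=5
after path 5 (10→4→6→7→0→8, push 12): res(9,5)=5
after path 6 (10→4→6→7→2→8, push 6): res(9,5)=5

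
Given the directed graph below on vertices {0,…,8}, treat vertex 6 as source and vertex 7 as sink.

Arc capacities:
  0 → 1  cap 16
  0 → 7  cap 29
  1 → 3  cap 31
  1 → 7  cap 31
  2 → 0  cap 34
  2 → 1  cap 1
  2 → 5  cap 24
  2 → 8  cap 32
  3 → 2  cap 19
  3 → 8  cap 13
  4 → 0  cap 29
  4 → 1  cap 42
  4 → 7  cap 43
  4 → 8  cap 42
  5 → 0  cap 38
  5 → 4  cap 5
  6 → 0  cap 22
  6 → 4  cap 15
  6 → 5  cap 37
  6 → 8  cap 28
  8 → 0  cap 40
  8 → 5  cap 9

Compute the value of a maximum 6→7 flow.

Maximum flow value: 65

augment #1: 6→0→7 bottleneck 22, total now 22
augment #2: 6→4→7 bottleneck 15, total now 37
augment #3: 6→5→0→7 bottleneck 7, total now 44
augment #4: 6→5→4→7 bottleneck 5, total now 49
augment #5: 6→5→0→1→7 bottleneck 16, total now 65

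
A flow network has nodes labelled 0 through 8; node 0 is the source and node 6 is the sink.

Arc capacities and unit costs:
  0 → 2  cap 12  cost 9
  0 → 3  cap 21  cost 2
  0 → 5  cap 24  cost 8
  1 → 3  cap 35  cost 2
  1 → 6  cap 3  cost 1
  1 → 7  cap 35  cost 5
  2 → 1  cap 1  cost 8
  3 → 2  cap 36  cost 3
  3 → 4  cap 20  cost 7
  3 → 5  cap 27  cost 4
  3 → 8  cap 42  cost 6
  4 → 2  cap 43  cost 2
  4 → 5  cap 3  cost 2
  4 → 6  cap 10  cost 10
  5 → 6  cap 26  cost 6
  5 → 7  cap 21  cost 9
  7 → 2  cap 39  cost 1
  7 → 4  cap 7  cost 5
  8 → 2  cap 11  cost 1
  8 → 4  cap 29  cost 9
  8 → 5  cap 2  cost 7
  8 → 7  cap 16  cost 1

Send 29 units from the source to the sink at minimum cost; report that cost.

shortest-cost path #1: 0→3→5→6 push 21 @ unit cost 12 (adds 252)
shortest-cost path #2: 0→5→6 push 5 @ unit cost 14 (adds 70)
shortest-cost path #3: 0→5→3→2→1→6 push 1 @ unit cost 16 (adds 16)
shortest-cost path #4: 0→5→3→4→6 push 2 @ unit cost 21 (adds 42)
total cost = 380

Minimum cost for 29 units: 380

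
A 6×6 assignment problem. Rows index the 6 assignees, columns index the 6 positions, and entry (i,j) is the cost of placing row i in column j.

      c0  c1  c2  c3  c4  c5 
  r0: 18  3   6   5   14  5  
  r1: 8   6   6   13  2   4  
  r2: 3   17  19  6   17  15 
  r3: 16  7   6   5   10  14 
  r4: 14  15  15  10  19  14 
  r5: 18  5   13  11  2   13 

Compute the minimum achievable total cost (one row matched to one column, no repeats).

Minimum assignment cost: 28

optimal assignment: row0→col1 (cost 3), row1→col5 (cost 4), row2→col0 (cost 3), row3→col2 (cost 6), row4→col3 (cost 10), row5→col4 (cost 2)
total = 3 + 4 + 3 + 6 + 10 + 2 = 28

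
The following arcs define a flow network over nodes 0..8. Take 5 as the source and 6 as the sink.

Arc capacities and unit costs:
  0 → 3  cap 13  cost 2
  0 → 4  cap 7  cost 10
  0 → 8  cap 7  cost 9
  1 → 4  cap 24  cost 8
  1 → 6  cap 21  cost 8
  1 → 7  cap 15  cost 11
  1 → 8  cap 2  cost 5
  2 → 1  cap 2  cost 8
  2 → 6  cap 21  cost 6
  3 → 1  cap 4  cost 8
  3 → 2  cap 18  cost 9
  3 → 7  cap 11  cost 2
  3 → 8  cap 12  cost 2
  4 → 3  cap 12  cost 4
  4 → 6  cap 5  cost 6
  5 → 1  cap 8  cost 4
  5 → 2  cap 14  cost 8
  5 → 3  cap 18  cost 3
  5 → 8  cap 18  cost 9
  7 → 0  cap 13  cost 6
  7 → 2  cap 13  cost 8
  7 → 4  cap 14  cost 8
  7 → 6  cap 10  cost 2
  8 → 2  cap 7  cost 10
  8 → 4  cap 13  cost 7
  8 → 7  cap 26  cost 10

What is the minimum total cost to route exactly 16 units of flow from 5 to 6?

shortest-cost path #1: 5→3→7→6 push 10 @ unit cost 7 (adds 70)
shortest-cost path #2: 5→1→6 push 6 @ unit cost 12 (adds 72)
total cost = 142

Minimum cost for 16 units: 142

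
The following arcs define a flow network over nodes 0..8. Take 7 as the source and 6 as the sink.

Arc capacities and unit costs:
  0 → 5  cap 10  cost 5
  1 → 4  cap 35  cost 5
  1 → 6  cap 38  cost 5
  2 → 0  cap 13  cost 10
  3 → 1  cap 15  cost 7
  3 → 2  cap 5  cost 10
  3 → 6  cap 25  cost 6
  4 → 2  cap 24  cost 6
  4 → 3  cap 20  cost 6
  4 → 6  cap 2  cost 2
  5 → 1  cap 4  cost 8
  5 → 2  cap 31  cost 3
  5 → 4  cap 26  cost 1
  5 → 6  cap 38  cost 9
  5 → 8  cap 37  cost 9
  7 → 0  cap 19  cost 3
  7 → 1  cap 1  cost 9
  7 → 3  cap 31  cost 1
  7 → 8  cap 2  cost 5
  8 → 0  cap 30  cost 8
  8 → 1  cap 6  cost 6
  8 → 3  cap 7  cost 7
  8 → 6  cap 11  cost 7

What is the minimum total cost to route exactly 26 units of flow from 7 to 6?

shortest-cost path #1: 7→3→6 push 25 @ unit cost 7 (adds 175)
shortest-cost path #2: 7→0→5→4→6 push 1 @ unit cost 11 (adds 11)
total cost = 186

Minimum cost for 26 units: 186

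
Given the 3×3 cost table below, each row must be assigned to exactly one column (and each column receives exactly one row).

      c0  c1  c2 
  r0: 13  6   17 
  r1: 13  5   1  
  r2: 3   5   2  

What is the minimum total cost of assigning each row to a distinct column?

optimal assignment: row0→col1 (cost 6), row1→col2 (cost 1), row2→col0 (cost 3)
total = 6 + 1 + 3 = 10

Minimum assignment cost: 10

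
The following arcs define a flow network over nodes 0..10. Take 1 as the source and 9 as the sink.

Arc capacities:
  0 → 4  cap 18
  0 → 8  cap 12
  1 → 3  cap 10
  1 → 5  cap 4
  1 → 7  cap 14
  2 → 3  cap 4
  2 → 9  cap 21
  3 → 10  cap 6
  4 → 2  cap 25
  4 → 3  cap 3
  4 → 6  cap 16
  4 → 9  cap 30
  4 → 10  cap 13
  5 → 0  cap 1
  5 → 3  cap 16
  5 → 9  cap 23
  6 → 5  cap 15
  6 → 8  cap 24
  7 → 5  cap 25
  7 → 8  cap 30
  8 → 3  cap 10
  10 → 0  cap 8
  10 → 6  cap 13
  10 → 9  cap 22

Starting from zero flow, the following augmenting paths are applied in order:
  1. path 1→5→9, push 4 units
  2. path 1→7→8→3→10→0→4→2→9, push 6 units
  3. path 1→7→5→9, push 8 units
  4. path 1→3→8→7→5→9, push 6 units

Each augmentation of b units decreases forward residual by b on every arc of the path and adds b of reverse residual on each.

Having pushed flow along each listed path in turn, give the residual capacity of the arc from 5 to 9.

after path 1 (1→5→9, push 4): res(5,9)=19
after path 2 (1→7→8→3→10→0→4→2→9, push 6): res(5,9)=19
after path 3 (1→7→5→9, push 8): res(5,9)=11
after path 4 (1→3→8→7→5→9, push 6): res(5,9)=5

Residual capacity of (5,9): 5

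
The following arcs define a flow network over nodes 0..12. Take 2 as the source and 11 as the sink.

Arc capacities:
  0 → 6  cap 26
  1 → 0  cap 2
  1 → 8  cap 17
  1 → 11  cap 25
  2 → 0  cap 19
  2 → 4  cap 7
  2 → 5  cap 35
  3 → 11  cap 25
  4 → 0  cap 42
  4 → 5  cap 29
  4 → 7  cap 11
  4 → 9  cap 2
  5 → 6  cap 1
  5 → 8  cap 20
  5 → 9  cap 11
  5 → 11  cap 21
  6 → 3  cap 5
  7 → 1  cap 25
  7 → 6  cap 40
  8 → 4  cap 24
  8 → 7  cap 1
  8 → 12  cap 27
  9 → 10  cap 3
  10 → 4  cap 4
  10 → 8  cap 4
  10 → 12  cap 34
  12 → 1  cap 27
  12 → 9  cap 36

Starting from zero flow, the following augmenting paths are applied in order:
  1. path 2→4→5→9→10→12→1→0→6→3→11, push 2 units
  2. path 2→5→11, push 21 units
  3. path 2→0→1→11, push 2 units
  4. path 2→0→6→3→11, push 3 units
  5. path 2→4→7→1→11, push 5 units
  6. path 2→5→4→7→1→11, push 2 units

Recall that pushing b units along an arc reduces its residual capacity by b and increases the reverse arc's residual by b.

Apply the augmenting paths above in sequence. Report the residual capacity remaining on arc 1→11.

Residual capacity of (1,11): 16

after path 1 (2→4→5→9→10→12→1→0→6→3→11, push 2): res(1,11)=25
after path 2 (2→5→11, push 21): res(1,11)=25
after path 3 (2→0→1→11, push 2): res(1,11)=23
after path 4 (2→0→6→3→11, push 3): res(1,11)=23
after path 5 (2→4→7→1→11, push 5): res(1,11)=18
after path 6 (2→5→4→7→1→11, push 2): res(1,11)=16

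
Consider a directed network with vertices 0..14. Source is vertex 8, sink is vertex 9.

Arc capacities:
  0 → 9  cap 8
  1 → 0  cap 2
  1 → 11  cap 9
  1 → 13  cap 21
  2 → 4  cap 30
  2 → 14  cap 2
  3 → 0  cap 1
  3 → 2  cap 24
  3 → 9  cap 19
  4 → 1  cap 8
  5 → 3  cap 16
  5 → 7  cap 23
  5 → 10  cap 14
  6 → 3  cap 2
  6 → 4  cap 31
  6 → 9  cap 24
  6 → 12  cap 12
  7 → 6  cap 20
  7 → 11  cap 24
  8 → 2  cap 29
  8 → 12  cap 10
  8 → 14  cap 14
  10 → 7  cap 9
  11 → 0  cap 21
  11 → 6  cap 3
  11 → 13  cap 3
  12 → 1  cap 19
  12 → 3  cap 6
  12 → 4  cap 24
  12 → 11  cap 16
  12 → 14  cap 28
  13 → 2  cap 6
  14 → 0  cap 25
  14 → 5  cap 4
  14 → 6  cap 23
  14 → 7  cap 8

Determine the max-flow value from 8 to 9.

augment #1: 8→12→3→9 bottleneck 6, total now 6
augment #2: 8→14→0→9 bottleneck 8, total now 14
augment #3: 8→14→6→9 bottleneck 6, total now 20
augment #4: 8→2→14→6→9 bottleneck 2, total now 22
augment #5: 8→12→11→6→9 bottleneck 3, total now 25
augment #6: 8→12→14→6→9 bottleneck 1, total now 26
augment #7: 8→2→4→1→0→14→6→9 bottleneck 2, total now 28
augment #8: 8→2→4→1→11→0→14→6→9 bottleneck 6, total now 34

Maximum flow value: 34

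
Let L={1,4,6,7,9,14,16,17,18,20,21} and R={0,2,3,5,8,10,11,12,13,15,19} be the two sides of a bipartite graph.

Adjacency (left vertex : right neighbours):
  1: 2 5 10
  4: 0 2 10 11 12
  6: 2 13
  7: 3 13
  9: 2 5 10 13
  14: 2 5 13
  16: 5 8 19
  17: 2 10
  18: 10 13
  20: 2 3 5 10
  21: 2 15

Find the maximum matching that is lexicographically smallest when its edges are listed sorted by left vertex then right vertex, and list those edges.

Lex-smallest maximum matching: {(1,2), (4,0), (6,13), (7,3), (9,5), (16,8), (17,10), (21,15)}

|M| = 8 (so the lex-smallest maximum matching has 8 edges)
process left vertices in ascending order; for each, take the smallest-labelled available neighbour that still permits 8 edges overall, or leave it unmatched if none does
lex-smallest matching: {1-2, 4-0, 6-13, 7-3, 9-5, 16-8, 17-10, 21-15}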